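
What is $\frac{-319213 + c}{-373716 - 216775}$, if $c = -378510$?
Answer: $\frac{697723}{590491} \approx 1.1816$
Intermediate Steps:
$\frac{-319213 + c}{-373716 - 216775} = \frac{-319213 - 378510}{-373716 - 216775} = - \frac{697723}{-590491} = \left(-697723\right) \left(- \frac{1}{590491}\right) = \frac{697723}{590491}$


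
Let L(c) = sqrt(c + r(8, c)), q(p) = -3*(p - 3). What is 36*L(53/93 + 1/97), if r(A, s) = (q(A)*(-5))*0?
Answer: 12*sqrt(47215914)/3007 ≈ 27.422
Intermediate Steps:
q(p) = 9 - 3*p (q(p) = -3*(-3 + p) = 9 - 3*p)
r(A, s) = 0 (r(A, s) = ((9 - 3*A)*(-5))*0 = (-45 + 15*A)*0 = 0)
L(c) = sqrt(c) (L(c) = sqrt(c + 0) = sqrt(c))
36*L(53/93 + 1/97) = 36*sqrt(53/93 + 1/97) = 36*sqrt(5234/9021) = 36*(sqrt(47215914)/9021) = 12*sqrt(47215914)/3007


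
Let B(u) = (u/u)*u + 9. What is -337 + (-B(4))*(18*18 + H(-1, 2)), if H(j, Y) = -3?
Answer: -4510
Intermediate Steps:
B(u) = 9 + u (B(u) = 1*u + 9 = u + 9 = 9 + u)
-337 + (-B(4))*(18*18 + H(-1, 2)) = -337 + (-(9 + 4))*(18*18 - 3) = -337 + (-1*13)*(324 - 3) = -337 - 13*321 = -337 - 4173 = -4510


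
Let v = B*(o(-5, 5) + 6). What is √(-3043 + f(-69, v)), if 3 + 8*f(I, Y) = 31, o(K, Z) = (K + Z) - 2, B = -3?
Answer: I*√12158/2 ≈ 55.132*I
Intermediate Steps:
o(K, Z) = -2 + K + Z
v = -12 (v = -3*((-2 - 5 + 5) + 6) = -3*(-2 + 6) = -3*4 = -12)
f(I, Y) = 7/2 (f(I, Y) = -3/8 + (⅛)*31 = -3/8 + 31/8 = 7/2)
√(-3043 + f(-69, v)) = √(-3043 + 7/2) = √(-6079/2) = I*√12158/2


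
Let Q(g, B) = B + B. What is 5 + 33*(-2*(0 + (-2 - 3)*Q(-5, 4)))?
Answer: 2645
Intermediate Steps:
Q(g, B) = 2*B
5 + 33*(-2*(0 + (-2 - 3)*Q(-5, 4))) = 5 + 33*(-2*(0 + (-2 - 3)*(2*4))) = 5 + 33*(-2*(0 - 5*8)) = 5 + 33*(-2*(0 - 40)) = 5 + 33*(-2*(-40)) = 5 + 33*80 = 5 + 2640 = 2645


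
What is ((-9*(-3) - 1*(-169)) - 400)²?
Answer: 41616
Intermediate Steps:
((-9*(-3) - 1*(-169)) - 400)² = ((27 + 169) - 400)² = (196 - 400)² = (-204)² = 41616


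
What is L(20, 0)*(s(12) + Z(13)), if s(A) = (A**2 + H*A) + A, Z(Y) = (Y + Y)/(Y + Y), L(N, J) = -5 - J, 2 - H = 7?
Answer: -485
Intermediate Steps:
H = -5 (H = 2 - 1*7 = 2 - 7 = -5)
Z(Y) = 1 (Z(Y) = (2*Y)/((2*Y)) = (2*Y)*(1/(2*Y)) = 1)
s(A) = A**2 - 4*A (s(A) = (A**2 - 5*A) + A = A**2 - 4*A)
L(20, 0)*(s(12) + Z(13)) = (-5 - 1*0)*(12*(-4 + 12) + 1) = (-5 + 0)*(12*8 + 1) = -5*(96 + 1) = -5*97 = -485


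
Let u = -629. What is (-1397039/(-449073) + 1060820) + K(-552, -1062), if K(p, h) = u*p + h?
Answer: 631831839557/449073 ≈ 1.4070e+6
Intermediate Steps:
K(p, h) = h - 629*p (K(p, h) = -629*p + h = h - 629*p)
(-1397039/(-449073) + 1060820) + K(-552, -1062) = (-1397039/(-449073) + 1060820) + (-1062 - 629*(-552)) = (-1397039*(-1/449073) + 1060820) + (-1062 + 347208) = (1397039/449073 + 1060820) + 346146 = 476387016899/449073 + 346146 = 631831839557/449073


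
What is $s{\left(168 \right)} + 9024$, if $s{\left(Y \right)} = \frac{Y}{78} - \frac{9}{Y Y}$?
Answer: $\frac{367978227}{40768} \approx 9026.2$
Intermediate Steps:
$s{\left(Y \right)} = - \frac{9}{Y^{2}} + \frac{Y}{78}$ ($s{\left(Y \right)} = Y \frac{1}{78} - \frac{9}{Y^{2}} = \frac{Y}{78} - \frac{9}{Y^{2}} = - \frac{9}{Y^{2}} + \frac{Y}{78}$)
$s{\left(168 \right)} + 9024 = \left(- \frac{9}{28224} + \frac{1}{78} \cdot 168\right) + 9024 = \left(\left(-9\right) \frac{1}{28224} + \frac{28}{13}\right) + 9024 = \left(- \frac{1}{3136} + \frac{28}{13}\right) + 9024 = \frac{87795}{40768} + 9024 = \frac{367978227}{40768}$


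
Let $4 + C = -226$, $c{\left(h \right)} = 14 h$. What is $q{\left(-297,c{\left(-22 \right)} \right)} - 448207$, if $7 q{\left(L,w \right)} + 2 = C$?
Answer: $- \frac{3137681}{7} \approx -4.4824 \cdot 10^{5}$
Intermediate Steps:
$C = -230$ ($C = -4 - 226 = -230$)
$q{\left(L,w \right)} = - \frac{232}{7}$ ($q{\left(L,w \right)} = - \frac{2}{7} + \frac{1}{7} \left(-230\right) = - \frac{2}{7} - \frac{230}{7} = - \frac{232}{7}$)
$q{\left(-297,c{\left(-22 \right)} \right)} - 448207 = - \frac{232}{7} - 448207 = - \frac{3137681}{7}$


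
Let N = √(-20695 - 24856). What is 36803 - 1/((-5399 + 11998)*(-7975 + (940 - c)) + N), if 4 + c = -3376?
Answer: 21409880388938339873/581742803274576 + I*√45551/581742803274576 ≈ 36803.0 + 3.6687e-13*I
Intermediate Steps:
c = -3380 (c = -4 - 3376 = -3380)
N = I*√45551 (N = √(-45551) = I*√45551 ≈ 213.43*I)
36803 - 1/((-5399 + 11998)*(-7975 + (940 - c)) + N) = 36803 - 1/((-5399 + 11998)*(-7975 + (940 - 1*(-3380))) + I*√45551) = 36803 - 1/(6599*(-7975 + (940 + 3380)) + I*√45551) = 36803 - 1/(6599*(-7975 + 4320) + I*√45551) = 36803 - 1/(6599*(-3655) + I*√45551) = 36803 - 1/(-24119345 + I*√45551)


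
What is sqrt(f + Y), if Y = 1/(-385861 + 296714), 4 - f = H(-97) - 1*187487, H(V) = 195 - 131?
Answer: 4*sqrt(93094845743931)/89147 ≈ 432.93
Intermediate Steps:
H(V) = 64
f = 187427 (f = 4 - (64 - 1*187487) = 4 - (64 - 187487) = 4 - 1*(-187423) = 4 + 187423 = 187427)
Y = -1/89147 (Y = 1/(-89147) = -1/89147 ≈ -1.1217e-5)
sqrt(f + Y) = sqrt(187427 - 1/89147) = sqrt(16708554768/89147) = 4*sqrt(93094845743931)/89147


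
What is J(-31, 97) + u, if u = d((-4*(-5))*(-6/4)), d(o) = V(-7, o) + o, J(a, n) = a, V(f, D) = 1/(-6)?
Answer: -367/6 ≈ -61.167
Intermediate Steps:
V(f, D) = -1/6 (V(f, D) = 1*(-1/6) = -1/6)
d(o) = -1/6 + o
u = -181/6 (u = -1/6 + (-4*(-5))*(-6/4) = -1/6 + 20*(-6*1/4) = -1/6 + 20*(-3/2) = -1/6 - 30 = -181/6 ≈ -30.167)
J(-31, 97) + u = -31 - 181/6 = -367/6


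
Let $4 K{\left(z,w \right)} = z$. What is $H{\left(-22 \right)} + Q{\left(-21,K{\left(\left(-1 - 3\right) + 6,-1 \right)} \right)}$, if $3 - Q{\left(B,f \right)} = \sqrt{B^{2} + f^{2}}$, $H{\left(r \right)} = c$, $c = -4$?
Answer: $-1 - \frac{\sqrt{1765}}{2} \approx -22.006$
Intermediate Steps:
$K{\left(z,w \right)} = \frac{z}{4}$
$H{\left(r \right)} = -4$
$Q{\left(B,f \right)} = 3 - \sqrt{B^{2} + f^{2}}$
$H{\left(-22 \right)} + Q{\left(-21,K{\left(\left(-1 - 3\right) + 6,-1 \right)} \right)} = -4 + \left(3 - \sqrt{\left(-21\right)^{2} + \left(\frac{\left(-1 - 3\right) + 6}{4}\right)^{2}}\right) = -4 + \left(3 - \sqrt{441 + \left(\frac{-4 + 6}{4}\right)^{2}}\right) = -4 + \left(3 - \sqrt{441 + \left(\frac{1}{4} \cdot 2\right)^{2}}\right) = -4 + \left(3 - \sqrt{441 + \left(\frac{1}{2}\right)^{2}}\right) = -4 + \left(3 - \sqrt{441 + \frac{1}{4}}\right) = -4 + \left(3 - \sqrt{\frac{1765}{4}}\right) = -4 + \left(3 - \frac{\sqrt{1765}}{2}\right) = -1 - \frac{\sqrt{1765}}{2}$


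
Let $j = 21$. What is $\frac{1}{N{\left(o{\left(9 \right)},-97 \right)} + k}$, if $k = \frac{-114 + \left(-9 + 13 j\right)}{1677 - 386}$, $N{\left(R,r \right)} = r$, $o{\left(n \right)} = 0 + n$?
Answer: $- \frac{1291}{125077} \approx -0.010322$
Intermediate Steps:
$o{\left(n \right)} = n$
$k = \frac{150}{1291}$ ($k = \frac{-114 + \left(-9 + 13 \cdot 21\right)}{1677 - 386} = \frac{-114 + \left(-9 + 273\right)}{1291} = \left(-114 + 264\right) \frac{1}{1291} = 150 \cdot \frac{1}{1291} = \frac{150}{1291} \approx 0.11619$)
$\frac{1}{N{\left(o{\left(9 \right)},-97 \right)} + k} = \frac{1}{-97 + \frac{150}{1291}} = \frac{1}{- \frac{125077}{1291}} = - \frac{1291}{125077}$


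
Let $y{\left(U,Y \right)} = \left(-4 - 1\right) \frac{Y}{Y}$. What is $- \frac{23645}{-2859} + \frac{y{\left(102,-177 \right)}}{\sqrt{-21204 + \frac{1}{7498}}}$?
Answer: $\frac{23645}{2859} + \frac{5 i \sqrt{1192088957318}}{158987591} \approx 8.2704 + 0.034337 i$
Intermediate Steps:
$y{\left(U,Y \right)} = -5$ ($y{\left(U,Y \right)} = \left(-5\right) 1 = -5$)
$- \frac{23645}{-2859} + \frac{y{\left(102,-177 \right)}}{\sqrt{-21204 + \frac{1}{7498}}} = - \frac{23645}{-2859} - \frac{5}{\sqrt{-21204 + \frac{1}{7498}}} = \left(-23645\right) \left(- \frac{1}{2859}\right) - \frac{5}{\sqrt{-21204 + \frac{1}{7498}}} = \frac{23645}{2859} - \frac{5}{\sqrt{- \frac{158987591}{7498}}} = \frac{23645}{2859} - \frac{5}{\frac{1}{7498} i \sqrt{1192088957318}} = \frac{23645}{2859} - 5 \left(- \frac{i \sqrt{1192088957318}}{158987591}\right) = \frac{23645}{2859} + \frac{5 i \sqrt{1192088957318}}{158987591}$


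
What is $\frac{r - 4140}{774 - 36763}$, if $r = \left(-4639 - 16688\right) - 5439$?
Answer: $\frac{1818}{2117} \approx 0.85876$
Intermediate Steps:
$r = -26766$ ($r = -21327 - 5439 = -26766$)
$\frac{r - 4140}{774 - 36763} = \frac{-26766 - 4140}{774 - 36763} = \frac{-26766 - 4140}{-35989} = \left(-30906\right) \left(- \frac{1}{35989}\right) = \frac{1818}{2117}$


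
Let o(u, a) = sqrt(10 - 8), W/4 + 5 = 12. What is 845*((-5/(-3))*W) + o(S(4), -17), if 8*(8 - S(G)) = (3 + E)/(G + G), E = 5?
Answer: 118300/3 + sqrt(2) ≈ 39435.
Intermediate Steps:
W = 28 (W = -20 + 4*12 = -20 + 48 = 28)
S(G) = 8 - 1/(2*G) (S(G) = 8 - (3 + 5)/(8*(G + G)) = 8 - 1/(2*G))
o(u, a) = sqrt(2)
845*((-5/(-3))*W) + o(S(4), -17) = 845*(-5/(-3)*28) + sqrt(2) = 845*(-5*(-1/3)*28) + sqrt(2) = 845*((5/3)*28) + sqrt(2) = 845*(140/3) + sqrt(2) = 118300/3 + sqrt(2)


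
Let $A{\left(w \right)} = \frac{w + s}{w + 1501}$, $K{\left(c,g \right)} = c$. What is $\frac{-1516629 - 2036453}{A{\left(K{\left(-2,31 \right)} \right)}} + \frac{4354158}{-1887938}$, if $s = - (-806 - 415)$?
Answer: $- \frac{5027647548283843}{1150698211} \approx -4.3692 \cdot 10^{6}$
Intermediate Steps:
$s = 1221$ ($s = \left(-1\right) \left(-1221\right) = 1221$)
$A{\left(w \right)} = \frac{1221 + w}{1501 + w}$ ($A{\left(w \right)} = \frac{w + 1221}{w + 1501} = \frac{1221 + w}{1501 + w}$)
$\frac{-1516629 - 2036453}{A{\left(K{\left(-2,31 \right)} \right)}} + \frac{4354158}{-1887938} = \frac{-1516629 - 2036453}{\frac{1}{1501 - 2} \left(1221 - 2\right)} + \frac{4354158}{-1887938} = - \frac{3553082}{\frac{1}{1499} \cdot 1219} + 4354158 \left(- \frac{1}{1887938}\right) = - \frac{3553082}{\frac{1}{1499} \cdot 1219} - \frac{2177079}{943969} = - \frac{3553082}{\frac{1219}{1499}} - \frac{2177079}{943969} = \left(-3553082\right) \frac{1499}{1219} - \frac{2177079}{943969} = - \frac{5326069918}{1219} - \frac{2177079}{943969} = - \frac{5027647548283843}{1150698211}$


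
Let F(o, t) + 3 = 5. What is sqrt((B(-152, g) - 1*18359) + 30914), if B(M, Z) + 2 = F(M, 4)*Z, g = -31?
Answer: sqrt(12491) ≈ 111.76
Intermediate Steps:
F(o, t) = 2 (F(o, t) = -3 + 5 = 2)
B(M, Z) = -2 + 2*Z
sqrt((B(-152, g) - 1*18359) + 30914) = sqrt(((-2 + 2*(-31)) - 1*18359) + 30914) = sqrt(((-2 - 62) - 18359) + 30914) = sqrt((-64 - 18359) + 30914) = sqrt(-18423 + 30914) = sqrt(12491)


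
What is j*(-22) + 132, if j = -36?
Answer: 924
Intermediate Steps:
j*(-22) + 132 = -36*(-22) + 132 = 792 + 132 = 924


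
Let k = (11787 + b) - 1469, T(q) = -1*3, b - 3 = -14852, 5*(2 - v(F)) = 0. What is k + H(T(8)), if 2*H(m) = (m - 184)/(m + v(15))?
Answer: -8875/2 ≈ -4437.5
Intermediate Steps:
v(F) = 2 (v(F) = 2 - ⅕*0 = 2 + 0 = 2)
b = -14849 (b = 3 - 14852 = -14849)
T(q) = -3
k = -4531 (k = (11787 - 14849) - 1469 = -3062 - 1469 = -4531)
H(m) = (-184 + m)/(2*(2 + m)) (H(m) = ((m - 184)/(m + 2))/2 = ((-184 + m)/(2 + m))/2 = (-184 + m)/(2*(2 + m)))
k + H(T(8)) = -4531 + (-184 - 3)/(2*(2 - 3)) = -4531 + (½)*(-187)/(-1) = -4531 + (½)*(-1)*(-187) = -4531 + 187/2 = -8875/2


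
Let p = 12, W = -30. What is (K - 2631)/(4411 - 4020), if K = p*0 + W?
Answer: -2661/391 ≈ -6.8056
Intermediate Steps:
K = -30 (K = 12*0 - 30 = 0 - 30 = -30)
(K - 2631)/(4411 - 4020) = (-30 - 2631)/(4411 - 4020) = -2661/391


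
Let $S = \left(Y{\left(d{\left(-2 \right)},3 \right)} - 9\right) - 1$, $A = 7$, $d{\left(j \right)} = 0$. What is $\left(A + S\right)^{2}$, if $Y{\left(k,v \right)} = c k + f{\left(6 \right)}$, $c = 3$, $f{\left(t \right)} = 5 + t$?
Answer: $64$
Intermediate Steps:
$Y{\left(k,v \right)} = 11 + 3 k$ ($Y{\left(k,v \right)} = 3 k + \left(5 + 6\right) = 3 k + 11 = 11 + 3 k$)
$S = 1$ ($S = \left(\left(11 + 3 \cdot 0\right) - 9\right) - 1 = \left(\left(11 + 0\right) - 9\right) - 1 = \left(11 - 9\right) - 1 = 2 - 1 = 1$)
$\left(A + S\right)^{2} = \left(7 + 1\right)^{2} = 8^{2} = 64$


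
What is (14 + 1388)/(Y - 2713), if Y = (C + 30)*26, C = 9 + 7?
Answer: -1402/1517 ≈ -0.92419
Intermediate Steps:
C = 16
Y = 1196 (Y = (16 + 30)*26 = 46*26 = 1196)
(14 + 1388)/(Y - 2713) = (14 + 1388)/(1196 - 2713) = 1402/(-1517) = 1402*(-1/1517) = -1402/1517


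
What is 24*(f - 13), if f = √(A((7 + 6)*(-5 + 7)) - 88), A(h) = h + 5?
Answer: -312 + 24*I*√57 ≈ -312.0 + 181.2*I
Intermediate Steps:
A(h) = 5 + h
f = I*√57 (f = √((5 + (7 + 6)*(-5 + 7)) - 88) = √((5 + 13*2) - 88) = √((5 + 26) - 88) = √(31 - 88) = √(-57) = I*√57 ≈ 7.5498*I)
24*(f - 13) = 24*(I*√57 - 13) = 24*(-13 + I*√57) = -312 + 24*I*√57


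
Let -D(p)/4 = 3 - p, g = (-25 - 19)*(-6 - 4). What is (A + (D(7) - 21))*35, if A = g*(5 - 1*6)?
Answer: -15575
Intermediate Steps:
g = 440 (g = -44*(-10) = 440)
A = -440 (A = 440*(5 - 1*6) = 440*(5 - 6) = 440*(-1) = -440)
D(p) = -12 + 4*p (D(p) = -4*(3 - p) = -12 + 4*p)
(A + (D(7) - 21))*35 = (-440 + ((-12 + 4*7) - 21))*35 = (-440 + ((-12 + 28) - 21))*35 = (-440 + (16 - 21))*35 = (-440 - 5)*35 = -445*35 = -15575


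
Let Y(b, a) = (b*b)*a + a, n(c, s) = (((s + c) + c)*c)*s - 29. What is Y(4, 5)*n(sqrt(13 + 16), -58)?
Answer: -288405 + 285940*sqrt(29) ≈ 1.2514e+6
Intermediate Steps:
n(c, s) = -29 + c*s*(s + 2*c) (n(c, s) = (((c + s) + c)*c)*s - 29 = ((s + 2*c)*c)*s - 29 = (c*(s + 2*c))*s - 29 = c*s*(s + 2*c) - 29 = -29 + c*s*(s + 2*c))
Y(b, a) = a + a*b**2 (Y(b, a) = b**2*a + a = a*b**2 + a = a + a*b**2)
Y(4, 5)*n(sqrt(13 + 16), -58) = (5*(1 + 4**2))*(-29 + sqrt(13 + 16)*(-58)**2 + 2*(-58)*(sqrt(13 + 16))**2) = (5*(1 + 16))*(-29 + sqrt(29)*3364 + 2*(-58)*(sqrt(29))**2) = (5*17)*(-29 + 3364*sqrt(29) + 2*(-58)*29) = 85*(-29 + 3364*sqrt(29) - 3364) = 85*(-3393 + 3364*sqrt(29)) = -288405 + 285940*sqrt(29)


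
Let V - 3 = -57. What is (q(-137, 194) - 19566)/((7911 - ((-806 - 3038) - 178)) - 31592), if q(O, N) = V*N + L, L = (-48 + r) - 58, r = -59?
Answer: 10069/6553 ≈ 1.5365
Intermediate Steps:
V = -54 (V = 3 - 57 = -54)
L = -165 (L = (-48 - 59) - 58 = -107 - 58 = -165)
q(O, N) = -165 - 54*N (q(O, N) = -54*N - 165 = -165 - 54*N)
(q(-137, 194) - 19566)/((7911 - ((-806 - 3038) - 178)) - 31592) = ((-165 - 54*194) - 19566)/((7911 - ((-806 - 3038) - 178)) - 31592) = ((-165 - 10476) - 19566)/((7911 - (-3844 - 178)) - 31592) = (-10641 - 19566)/((7911 - 1*(-4022)) - 31592) = -30207/((7911 + 4022) - 31592) = -30207/(11933 - 31592) = -30207/(-19659) = -30207*(-1/19659) = 10069/6553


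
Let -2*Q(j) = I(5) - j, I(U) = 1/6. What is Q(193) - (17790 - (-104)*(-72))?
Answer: -122467/12 ≈ -10206.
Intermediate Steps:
I(U) = ⅙
Q(j) = -1/12 + j/2 (Q(j) = -(⅙ - j)/2 = -1/12 + j/2)
Q(193) - (17790 - (-104)*(-72)) = (-1/12 + (½)*193) - (17790 - (-104)*(-72)) = (-1/12 + 193/2) - (17790 - 1*7488) = 1157/12 - (17790 - 7488) = 1157/12 - 1*10302 = 1157/12 - 10302 = -122467/12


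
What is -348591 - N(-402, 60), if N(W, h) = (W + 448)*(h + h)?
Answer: -354111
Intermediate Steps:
N(W, h) = 2*h*(448 + W) (N(W, h) = (448 + W)*(2*h) = 2*h*(448 + W))
-348591 - N(-402, 60) = -348591 - 2*60*(448 - 402) = -348591 - 2*60*46 = -348591 - 1*5520 = -348591 - 5520 = -354111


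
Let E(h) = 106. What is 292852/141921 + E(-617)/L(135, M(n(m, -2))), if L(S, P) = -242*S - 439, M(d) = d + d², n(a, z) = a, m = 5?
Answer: 9680993242/4698862389 ≈ 2.0603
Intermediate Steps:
L(S, P) = -439 - 242*S
292852/141921 + E(-617)/L(135, M(n(m, -2))) = 292852/141921 + 106/(-439 - 242*135) = 292852*(1/141921) + 106/(-439 - 32670) = 292852/141921 + 106/(-33109) = 292852/141921 + 106*(-1/33109) = 292852/141921 - 106/33109 = 9680993242/4698862389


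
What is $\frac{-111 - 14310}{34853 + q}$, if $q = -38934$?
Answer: $\frac{1311}{371} \approx 3.5337$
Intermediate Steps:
$\frac{-111 - 14310}{34853 + q} = \frac{-111 - 14310}{34853 - 38934} = - \frac{14421}{-4081} = \left(-14421\right) \left(- \frac{1}{4081}\right) = \frac{1311}{371}$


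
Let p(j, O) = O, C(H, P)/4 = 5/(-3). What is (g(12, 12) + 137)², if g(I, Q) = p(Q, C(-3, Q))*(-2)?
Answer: 203401/9 ≈ 22600.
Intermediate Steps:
C(H, P) = -20/3 (C(H, P) = 4*(5/(-3)) = 4*(5*(-⅓)) = 4*(-5/3) = -20/3)
g(I, Q) = 40/3 (g(I, Q) = -20/3*(-2) = 40/3)
(g(12, 12) + 137)² = (40/3 + 137)² = (451/3)² = 203401/9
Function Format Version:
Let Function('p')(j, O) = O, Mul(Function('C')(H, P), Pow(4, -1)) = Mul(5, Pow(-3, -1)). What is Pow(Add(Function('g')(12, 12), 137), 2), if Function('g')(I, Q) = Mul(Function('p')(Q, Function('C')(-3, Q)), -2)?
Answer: Rational(203401, 9) ≈ 22600.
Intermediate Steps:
Function('C')(H, P) = Rational(-20, 3) (Function('C')(H, P) = Mul(4, Mul(5, Pow(-3, -1))) = Mul(4, Mul(5, Rational(-1, 3))) = Mul(4, Rational(-5, 3)) = Rational(-20, 3))
Function('g')(I, Q) = Rational(40, 3) (Function('g')(I, Q) = Mul(Rational(-20, 3), -2) = Rational(40, 3))
Pow(Add(Function('g')(12, 12), 137), 2) = Pow(Add(Rational(40, 3), 137), 2) = Pow(Rational(451, 3), 2) = Rational(203401, 9)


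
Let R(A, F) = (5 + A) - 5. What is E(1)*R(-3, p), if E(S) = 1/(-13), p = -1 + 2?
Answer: 3/13 ≈ 0.23077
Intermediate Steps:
p = 1
R(A, F) = A
E(S) = -1/13
E(1)*R(-3, p) = -1/13*(-3) = 3/13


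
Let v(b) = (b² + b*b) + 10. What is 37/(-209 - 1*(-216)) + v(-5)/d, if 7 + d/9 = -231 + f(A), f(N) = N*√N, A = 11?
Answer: 6106423/1161573 - 220*√11/165939 ≈ 5.2526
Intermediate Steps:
v(b) = 10 + 2*b² (v(b) = (b² + b²) + 10 = 2*b² + 10 = 10 + 2*b²)
f(N) = N^(3/2)
d = -2142 + 99*√11 (d = -63 + 9*(-231 + 11^(3/2)) = -63 + 9*(-231 + 11*√11) = -63 + (-2079 + 99*√11) = -2142 + 99*√11 ≈ -1813.7)
37/(-209 - 1*(-216)) + v(-5)/d = 37/(-209 - 1*(-216)) + (10 + 2*(-5)²)/(-2142 + 99*√11) = 37/(-209 + 216) + (10 + 2*25)/(-2142 + 99*√11) = 37/7 + (10 + 50)/(-2142 + 99*√11) = 37*(⅐) + 60/(-2142 + 99*√11) = 37/7 + 60/(-2142 + 99*√11)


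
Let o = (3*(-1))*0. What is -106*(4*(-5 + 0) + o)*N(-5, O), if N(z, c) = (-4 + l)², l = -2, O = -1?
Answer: 76320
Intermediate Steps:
o = 0 (o = -3*0 = 0)
N(z, c) = 36 (N(z, c) = (-4 - 2)² = (-6)² = 36)
-106*(4*(-5 + 0) + o)*N(-5, O) = -106*(4*(-5 + 0) + 0)*36 = -106*(4*(-5) + 0)*36 = -106*(-20 + 0)*36 = -(-2120)*36 = -106*(-720) = 76320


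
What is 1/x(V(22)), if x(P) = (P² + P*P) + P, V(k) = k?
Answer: 1/990 ≈ 0.0010101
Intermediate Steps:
x(P) = P + 2*P² (x(P) = (P² + P²) + P = 2*P² + P = P + 2*P²)
1/x(V(22)) = 1/(22*(1 + 2*22)) = 1/(22*(1 + 44)) = 1/(22*45) = 1/990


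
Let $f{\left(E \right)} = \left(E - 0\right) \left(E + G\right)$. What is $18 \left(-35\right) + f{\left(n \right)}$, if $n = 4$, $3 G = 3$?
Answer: $-610$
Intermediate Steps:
$G = 1$ ($G = \frac{1}{3} \cdot 3 = 1$)
$f{\left(E \right)} = E \left(1 + E\right)$ ($f{\left(E \right)} = \left(E - 0\right) \left(E + 1\right) = \left(E + 0\right) \left(1 + E\right) = E \left(1 + E\right)$)
$18 \left(-35\right) + f{\left(n \right)} = 18 \left(-35\right) + 4 \left(1 + 4\right) = -630 + 4 \cdot 5 = -630 + 20 = -610$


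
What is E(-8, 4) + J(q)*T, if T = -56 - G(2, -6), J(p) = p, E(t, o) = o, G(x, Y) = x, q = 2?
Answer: -112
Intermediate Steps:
T = -58 (T = -56 - 1*2 = -56 - 2 = -58)
E(-8, 4) + J(q)*T = 4 + 2*(-58) = 4 - 116 = -112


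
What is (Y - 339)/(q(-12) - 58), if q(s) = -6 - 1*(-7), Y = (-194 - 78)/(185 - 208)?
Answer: 7525/1311 ≈ 5.7399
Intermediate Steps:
Y = 272/23 (Y = -272/(-23) = -272*(-1/23) = 272/23 ≈ 11.826)
q(s) = 1 (q(s) = -6 + 7 = 1)
(Y - 339)/(q(-12) - 58) = (272/23 - 339)/(1 - 58) = -7525/23/(-57) = -7525/23*(-1/57) = 7525/1311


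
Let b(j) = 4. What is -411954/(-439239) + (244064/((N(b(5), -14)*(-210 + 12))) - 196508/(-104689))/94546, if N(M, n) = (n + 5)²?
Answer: 419134298825295100/446962117654845243 ≈ 0.93774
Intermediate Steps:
N(M, n) = (5 + n)²
-411954/(-439239) + (244064/((N(b(5), -14)*(-210 + 12))) - 196508/(-104689))/94546 = -411954/(-439239) + (244064/(((5 - 14)²*(-210 + 12))) - 196508/(-104689))/94546 = -411954*(-1/439239) + (244064/(((-9)²*(-198))) - 196508*(-1/104689))*(1/94546) = 137318/146413 + (244064/((81*(-198))) + 15116/8053)*(1/94546) = 137318/146413 + (244064/(-16038) + 15116/8053)*(1/94546) = 137318/146413 + (244064*(-1/16038) + 15116/8053)*(1/94546) = 137318/146413 + (-122032/8019 + 15116/8053)*(1/94546) = 137318/146413 - 861508492/64577007*1/94546 = 137318/146413 - 430754246/3052748851911 = 419134298825295100/446962117654845243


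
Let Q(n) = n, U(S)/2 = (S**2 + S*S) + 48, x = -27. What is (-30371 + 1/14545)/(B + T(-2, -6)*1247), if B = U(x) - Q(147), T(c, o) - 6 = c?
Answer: -441746194/114221885 ≈ -3.8674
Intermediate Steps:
T(c, o) = 6 + c
U(S) = 96 + 4*S**2 (U(S) = 2*((S**2 + S*S) + 48) = 2*((S**2 + S**2) + 48) = 2*(2*S**2 + 48) = 2*(48 + 2*S**2) = 96 + 4*S**2)
B = 2865 (B = (96 + 4*(-27)**2) - 1*147 = (96 + 4*729) - 147 = (96 + 2916) - 147 = 3012 - 147 = 2865)
(-30371 + 1/14545)/(B + T(-2, -6)*1247) = (-30371 + 1/14545)/(2865 + (6 - 2)*1247) = (-30371 + 1/14545)/(2865 + 4*1247) = -441746194/(14545*(2865 + 4988)) = -441746194/14545/7853 = -441746194/14545*1/7853 = -441746194/114221885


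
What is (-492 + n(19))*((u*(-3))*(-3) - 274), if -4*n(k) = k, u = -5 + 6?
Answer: 526555/4 ≈ 1.3164e+5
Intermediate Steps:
u = 1
n(k) = -k/4
(-492 + n(19))*((u*(-3))*(-3) - 274) = (-492 - ¼*19)*((1*(-3))*(-3) - 274) = (-492 - 19/4)*(-3*(-3) - 274) = -1987*(9 - 274)/4 = -1987/4*(-265) = 526555/4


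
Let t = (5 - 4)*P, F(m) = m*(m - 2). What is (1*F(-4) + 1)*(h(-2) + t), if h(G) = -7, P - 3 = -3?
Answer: -175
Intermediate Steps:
P = 0 (P = 3 - 3 = 0)
F(m) = m*(-2 + m)
t = 0 (t = (5 - 4)*0 = 1*0 = 0)
(1*F(-4) + 1)*(h(-2) + t) = (1*(-4*(-2 - 4)) + 1)*(-7 + 0) = (1*(-4*(-6)) + 1)*(-7) = (1*24 + 1)*(-7) = (24 + 1)*(-7) = 25*(-7) = -175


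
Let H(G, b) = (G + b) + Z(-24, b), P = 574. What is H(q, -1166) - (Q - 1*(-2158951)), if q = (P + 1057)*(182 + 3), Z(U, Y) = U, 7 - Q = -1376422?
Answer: -3234835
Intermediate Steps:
Q = 1376429 (Q = 7 - 1*(-1376422) = 7 + 1376422 = 1376429)
q = 301735 (q = (574 + 1057)*(182 + 3) = 1631*185 = 301735)
H(G, b) = -24 + G + b (H(G, b) = (G + b) - 24 = -24 + G + b)
H(q, -1166) - (Q - 1*(-2158951)) = (-24 + 301735 - 1166) - (1376429 - 1*(-2158951)) = 300545 - (1376429 + 2158951) = 300545 - 1*3535380 = 300545 - 3535380 = -3234835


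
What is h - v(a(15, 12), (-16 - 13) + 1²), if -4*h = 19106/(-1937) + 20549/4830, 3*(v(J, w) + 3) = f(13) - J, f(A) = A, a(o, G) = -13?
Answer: -53194731/12474280 ≈ -4.2644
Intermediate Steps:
v(J, w) = 4/3 - J/3 (v(J, w) = -3 + (13 - J)/3 = -3 + (13/3 - J/3) = 4/3 - J/3)
h = 52478567/37422840 (h = -(19106/(-1937) + 20549/4830)/4 = -(19106*(-1/1937) + 20549*(1/4830))/4 = -(-19106/1937 + 20549/4830)/4 = -¼*(-52478567/9355710) = 52478567/37422840 ≈ 1.4023)
h - v(a(15, 12), (-16 - 13) + 1²) = 52478567/37422840 - (4/3 - ⅓*(-13)) = 52478567/37422840 - (4/3 + 13/3) = 52478567/37422840 - 1*17/3 = 52478567/37422840 - 17/3 = -53194731/12474280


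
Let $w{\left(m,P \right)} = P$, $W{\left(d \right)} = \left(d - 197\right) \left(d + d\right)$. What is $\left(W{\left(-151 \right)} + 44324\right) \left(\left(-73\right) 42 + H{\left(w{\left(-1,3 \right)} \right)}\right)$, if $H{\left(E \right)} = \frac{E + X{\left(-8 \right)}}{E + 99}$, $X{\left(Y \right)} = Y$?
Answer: $- \frac{23364581270}{51} \approx -4.5813 \cdot 10^{8}$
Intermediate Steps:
$W{\left(d \right)} = 2 d \left(-197 + d\right)$ ($W{\left(d \right)} = \left(-197 + d\right) 2 d = 2 d \left(-197 + d\right)$)
$H{\left(E \right)} = \frac{-8 + E}{99 + E}$ ($H{\left(E \right)} = \frac{E - 8}{E + 99} = \frac{-8 + E}{99 + E}$)
$\left(W{\left(-151 \right)} + 44324\right) \left(\left(-73\right) 42 + H{\left(w{\left(-1,3 \right)} \right)}\right) = \left(2 \left(-151\right) \left(-197 - 151\right) + 44324\right) \left(\left(-73\right) 42 + \frac{-8 + 3}{99 + 3}\right) = \left(2 \left(-151\right) \left(-348\right) + 44324\right) \left(-3066 + \frac{1}{102} \left(-5\right)\right) = \left(105096 + 44324\right) \left(-3066 + \frac{1}{102} \left(-5\right)\right) = 149420 \left(-3066 - \frac{5}{102}\right) = 149420 \left(- \frac{312737}{102}\right) = - \frac{23364581270}{51}$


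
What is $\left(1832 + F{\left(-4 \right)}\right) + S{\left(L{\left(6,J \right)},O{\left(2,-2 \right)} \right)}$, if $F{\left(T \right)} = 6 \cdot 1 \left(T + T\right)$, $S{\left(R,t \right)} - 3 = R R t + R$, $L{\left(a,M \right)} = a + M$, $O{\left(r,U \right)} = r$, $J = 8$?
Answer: $2193$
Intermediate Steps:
$L{\left(a,M \right)} = M + a$
$S{\left(R,t \right)} = 3 + R + t R^{2}$ ($S{\left(R,t \right)} = 3 + \left(R R t + R\right) = 3 + \left(R^{2} t + R\right) = 3 + \left(t R^{2} + R\right) = 3 + \left(R + t R^{2}\right) = 3 + R + t R^{2}$)
$F{\left(T \right)} = 12 T$ ($F{\left(T \right)} = 6 \cdot 1 \cdot 2 T = 6 \cdot 2 T = 12 T$)
$\left(1832 + F{\left(-4 \right)}\right) + S{\left(L{\left(6,J \right)},O{\left(2,-2 \right)} \right)} = \left(1832 + 12 \left(-4\right)\right) + \left(3 + \left(8 + 6\right) + 2 \left(8 + 6\right)^{2}\right) = \left(1832 - 48\right) + \left(3 + 14 + 2 \cdot 14^{2}\right) = 1784 + \left(3 + 14 + 2 \cdot 196\right) = 1784 + \left(3 + 14 + 392\right) = 1784 + 409 = 2193$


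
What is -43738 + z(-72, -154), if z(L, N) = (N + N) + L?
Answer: -44118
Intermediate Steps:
z(L, N) = L + 2*N (z(L, N) = 2*N + L = L + 2*N)
-43738 + z(-72, -154) = -43738 + (-72 + 2*(-154)) = -43738 + (-72 - 308) = -43738 - 380 = -44118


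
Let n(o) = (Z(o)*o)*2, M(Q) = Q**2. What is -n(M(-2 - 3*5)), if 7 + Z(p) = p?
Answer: -162996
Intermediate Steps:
Z(p) = -7 + p
n(o) = 2*o*(-7 + o) (n(o) = ((-7 + o)*o)*2 = (o*(-7 + o))*2 = 2*o*(-7 + o))
-n(M(-2 - 3*5)) = -2*(-2 - 3*5)**2*(-7 + (-2 - 3*5)**2) = -2*(-2 - 15)**2*(-7 + (-2 - 15)**2) = -2*(-17)**2*(-7 + (-17)**2) = -2*289*(-7 + 289) = -2*289*282 = -1*162996 = -162996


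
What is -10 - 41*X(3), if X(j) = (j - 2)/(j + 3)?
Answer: -101/6 ≈ -16.833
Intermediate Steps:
X(j) = (-2 + j)/(3 + j)
-10 - 41*X(3) = -10 - 41*(-2 + 3)/(3 + 3) = -10 - 41/6 = -101/6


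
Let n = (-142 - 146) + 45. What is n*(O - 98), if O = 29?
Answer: 16767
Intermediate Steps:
n = -243 (n = -288 + 45 = -243)
n*(O - 98) = -243*(29 - 98) = -243*(-69) = 16767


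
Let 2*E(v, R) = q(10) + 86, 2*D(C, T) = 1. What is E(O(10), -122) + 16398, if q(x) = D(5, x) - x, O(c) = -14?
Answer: 65745/4 ≈ 16436.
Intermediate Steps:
D(C, T) = 1/2 (D(C, T) = (1/2)*1 = 1/2)
q(x) = 1/2 - x
E(v, R) = 153/4 (E(v, R) = ((1/2 - 1*10) + 86)/2 = ((1/2 - 10) + 86)/2 = (-19/2 + 86)/2 = (1/2)*(153/2) = 153/4)
E(O(10), -122) + 16398 = 153/4 + 16398 = 65745/4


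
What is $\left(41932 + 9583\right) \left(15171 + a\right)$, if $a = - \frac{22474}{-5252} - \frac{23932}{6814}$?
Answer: $\frac{6992568387819475}{8946782} \approx 7.8157 \cdot 10^{8}$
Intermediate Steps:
$a = \frac{6861743}{8946782}$ ($a = \left(-22474\right) \left(- \frac{1}{5252}\right) - \frac{11966}{3407} = \frac{11237}{2626} - \frac{11966}{3407} = \frac{6861743}{8946782} \approx 0.76695$)
$\left(41932 + 9583\right) \left(15171 + a\right) = \left(41932 + 9583\right) \left(15171 + \frac{6861743}{8946782}\right) = 51515 \cdot \frac{135738491465}{8946782} = \frac{6992568387819475}{8946782}$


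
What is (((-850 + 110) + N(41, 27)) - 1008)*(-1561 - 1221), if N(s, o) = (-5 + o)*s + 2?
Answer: 2348008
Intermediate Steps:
N(s, o) = 2 + s*(-5 + o) (N(s, o) = s*(-5 + o) + 2 = 2 + s*(-5 + o))
(((-850 + 110) + N(41, 27)) - 1008)*(-1561 - 1221) = (((-850 + 110) + (2 - 5*41 + 27*41)) - 1008)*(-1561 - 1221) = ((-740 + (2 - 205 + 1107)) - 1008)*(-2782) = ((-740 + 904) - 1008)*(-2782) = (164 - 1008)*(-2782) = -844*(-2782) = 2348008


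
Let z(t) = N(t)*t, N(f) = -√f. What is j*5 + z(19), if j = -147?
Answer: -735 - 19*√19 ≈ -817.82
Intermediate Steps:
z(t) = -t^(3/2) (z(t) = (-√t)*t = -t^(3/2))
j*5 + z(19) = -147*5 - 19^(3/2) = -735 - 19*√19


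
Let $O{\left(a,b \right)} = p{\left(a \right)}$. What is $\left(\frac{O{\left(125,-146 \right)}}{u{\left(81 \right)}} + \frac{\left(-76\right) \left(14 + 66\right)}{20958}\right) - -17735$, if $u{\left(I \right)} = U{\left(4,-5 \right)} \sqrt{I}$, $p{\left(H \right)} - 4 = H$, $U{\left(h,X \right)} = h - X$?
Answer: $\frac{1672728424}{94311} \approx 17736.0$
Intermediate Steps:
$p{\left(H \right)} = 4 + H$
$O{\left(a,b \right)} = 4 + a$
$u{\left(I \right)} = 9 \sqrt{I}$ ($u{\left(I \right)} = \left(4 - -5\right) \sqrt{I} = \left(4 + 5\right) \sqrt{I} = 9 \sqrt{I}$)
$\left(\frac{O{\left(125,-146 \right)}}{u{\left(81 \right)}} + \frac{\left(-76\right) \left(14 + 66\right)}{20958}\right) - -17735 = \left(\frac{4 + 125}{9 \sqrt{81}} + \frac{\left(-76\right) \left(14 + 66\right)}{20958}\right) - -17735 = \left(\frac{129}{9 \cdot 9} + \left(-76\right) 80 \cdot \frac{1}{20958}\right) + 17735 = \left(\frac{129}{81} - \frac{3040}{10479}\right) + 17735 = \left(129 \cdot \frac{1}{81} - \frac{3040}{10479}\right) + 17735 = \left(\frac{43}{27} - \frac{3040}{10479}\right) + 17735 = \frac{122839}{94311} + 17735 = \frac{1672728424}{94311}$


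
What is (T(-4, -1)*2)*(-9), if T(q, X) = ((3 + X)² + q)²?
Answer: 0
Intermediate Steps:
T(q, X) = (q + (3 + X)²)²
(T(-4, -1)*2)*(-9) = ((-4 + (3 - 1)²)²*2)*(-9) = ((-4 + 2²)²*2)*(-9) = ((-4 + 4)²*2)*(-9) = (0²*2)*(-9) = (0*2)*(-9) = 0*(-9) = 0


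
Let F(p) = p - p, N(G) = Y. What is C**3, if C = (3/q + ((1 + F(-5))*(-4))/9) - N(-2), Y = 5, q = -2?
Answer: -1953125/5832 ≈ -334.90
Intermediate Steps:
N(G) = 5
F(p) = 0
C = -125/18 (C = (3/(-2) + ((1 + 0)*(-4))/9) - 1*5 = (3*(-1/2) + (1*(-4))*(1/9)) - 5 = (-3/2 - 4*1/9) - 5 = (-3/2 - 4/9) - 5 = -35/18 - 5 = -125/18 ≈ -6.9444)
C**3 = (-125/18)**3 = -1953125/5832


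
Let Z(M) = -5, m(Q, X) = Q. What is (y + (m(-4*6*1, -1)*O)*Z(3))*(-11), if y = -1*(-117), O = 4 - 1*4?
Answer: -1287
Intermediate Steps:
O = 0 (O = 4 - 4 = 0)
y = 117
(y + (m(-4*6*1, -1)*O)*Z(3))*(-11) = (117 + ((-4*6*1)*0)*(-5))*(-11) = (117 + (-24*1*0)*(-5))*(-11) = (117 - 24*0*(-5))*(-11) = (117 + 0*(-5))*(-11) = (117 + 0)*(-11) = 117*(-11) = -1287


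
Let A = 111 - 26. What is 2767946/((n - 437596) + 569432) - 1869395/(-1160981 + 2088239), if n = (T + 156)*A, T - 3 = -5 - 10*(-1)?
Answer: 191173928879/11264330184 ≈ 16.972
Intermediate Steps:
A = 85
T = 8 (T = 3 + (-5 - 10*(-1)) = 3 + (-5 + 10) = 3 + 5 = 8)
n = 13940 (n = (8 + 156)*85 = 164*85 = 13940)
2767946/((n - 437596) + 569432) - 1869395/(-1160981 + 2088239) = 2767946/((13940 - 437596) + 569432) - 1869395/(-1160981 + 2088239) = 2767946/(-423656 + 569432) - 1869395/927258 = 2767946/145776 - 1869395*1/927258 = 2767946*(1/145776) - 1869395/927258 = 1383973/72888 - 1869395/927258 = 191173928879/11264330184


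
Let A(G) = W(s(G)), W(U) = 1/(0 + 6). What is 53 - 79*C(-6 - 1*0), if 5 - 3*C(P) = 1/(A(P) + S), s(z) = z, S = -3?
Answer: -4486/51 ≈ -87.961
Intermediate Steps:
W(U) = ⅙ (W(U) = 1/6 = ⅙)
A(G) = ⅙
C(P) = 91/51 (C(P) = 5/3 - 1/(3*(⅙ - 3)) = 5/3 - 1/(3*(-17/6)) = 5/3 - ⅓*(-6/17) = 5/3 + 2/17 = 91/51)
53 - 79*C(-6 - 1*0) = 53 - 79*91/51 = 53 - 7189/51 = -4486/51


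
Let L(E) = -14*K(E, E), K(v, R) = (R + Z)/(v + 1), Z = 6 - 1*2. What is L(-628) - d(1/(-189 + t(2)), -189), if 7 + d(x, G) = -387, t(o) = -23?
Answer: 79434/209 ≈ 380.07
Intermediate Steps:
Z = 4 (Z = 6 - 2 = 4)
d(x, G) = -394 (d(x, G) = -7 - 387 = -394)
K(v, R) = (4 + R)/(1 + v) (K(v, R) = (R + 4)/(v + 1) = (4 + R)/(1 + v))
L(E) = -14*(4 + E)/(1 + E)
L(-628) - d(1/(-189 + t(2)), -189) = 14*(-4 - 1*(-628))/(1 - 628) - 1*(-394) = 14*(-4 + 628)/(-627) + 394 = 14*(-1/627)*624 + 394 = -2912/209 + 394 = 79434/209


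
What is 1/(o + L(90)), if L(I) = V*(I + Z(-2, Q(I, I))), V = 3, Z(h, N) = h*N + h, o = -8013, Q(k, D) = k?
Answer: -1/8289 ≈ -0.00012064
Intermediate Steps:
Z(h, N) = h + N*h (Z(h, N) = N*h + h = h + N*h)
L(I) = -6 - 3*I (L(I) = 3*(I - 2*(1 + I)) = 3*(I + (-2 - 2*I)) = 3*(-2 - I) = -6 - 3*I)
1/(o + L(90)) = 1/(-8013 + (-6 - 3*90)) = 1/(-8013 + (-6 - 270)) = 1/(-8013 - 276) = 1/(-8289) = -1/8289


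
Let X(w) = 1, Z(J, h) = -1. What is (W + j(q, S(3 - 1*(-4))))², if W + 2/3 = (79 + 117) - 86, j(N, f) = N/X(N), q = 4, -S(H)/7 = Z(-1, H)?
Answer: 115600/9 ≈ 12844.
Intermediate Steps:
S(H) = 7 (S(H) = -7*(-1) = 7)
j(N, f) = N (j(N, f) = N/1 = N*1 = N)
W = 328/3 (W = -⅔ + ((79 + 117) - 86) = -⅔ + (196 - 86) = -⅔ + 110 = 328/3 ≈ 109.33)
(W + j(q, S(3 - 1*(-4))))² = (328/3 + 4)² = (340/3)² = 115600/9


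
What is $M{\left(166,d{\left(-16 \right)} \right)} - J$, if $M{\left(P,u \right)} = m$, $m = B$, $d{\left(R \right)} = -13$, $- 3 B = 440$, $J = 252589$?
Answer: $- \frac{758207}{3} \approx -2.5274 \cdot 10^{5}$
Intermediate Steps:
$B = - \frac{440}{3}$ ($B = \left(- \frac{1}{3}\right) 440 = - \frac{440}{3} \approx -146.67$)
$m = - \frac{440}{3} \approx -146.67$
$M{\left(P,u \right)} = - \frac{440}{3}$
$M{\left(166,d{\left(-16 \right)} \right)} - J = - \frac{440}{3} - 252589 = - \frac{758207}{3}$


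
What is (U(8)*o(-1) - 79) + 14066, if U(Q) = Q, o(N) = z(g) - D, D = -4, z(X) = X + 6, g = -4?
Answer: 14035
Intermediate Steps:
z(X) = 6 + X
o(N) = 6 (o(N) = (6 - 4) - 1*(-4) = 2 + 4 = 6)
(U(8)*o(-1) - 79) + 14066 = (8*6 - 79) + 14066 = (48 - 79) + 14066 = -31 + 14066 = 14035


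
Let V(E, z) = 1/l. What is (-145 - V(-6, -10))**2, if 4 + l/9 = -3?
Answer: 83429956/3969 ≈ 21020.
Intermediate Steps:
l = -63 (l = -36 + 9*(-3) = -36 - 27 = -63)
V(E, z) = -1/63 (V(E, z) = 1/(-63) = -1/63)
(-145 - V(-6, -10))**2 = (-145 - 1*(-1/63))**2 = (-145 + 1/63)**2 = (-9134/63)**2 = 83429956/3969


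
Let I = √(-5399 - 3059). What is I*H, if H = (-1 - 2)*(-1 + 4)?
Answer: -9*I*√8458 ≈ -827.71*I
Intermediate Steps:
I = I*√8458 (I = √(-8458) = I*√8458 ≈ 91.967*I)
H = -9 (H = -3*3 = -9)
I*H = (I*√8458)*(-9) = -9*I*√8458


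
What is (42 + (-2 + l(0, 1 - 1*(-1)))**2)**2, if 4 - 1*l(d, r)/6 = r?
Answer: 20164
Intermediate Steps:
l(d, r) = 24 - 6*r
(42 + (-2 + l(0, 1 - 1*(-1)))**2)**2 = (42 + (-2 + (24 - 6*(1 - 1*(-1))))**2)**2 = (42 + (-2 + (24 - 6*(1 + 1)))**2)**2 = (42 + (-2 + (24 - 6*2))**2)**2 = (42 + (-2 + (24 - 12))**2)**2 = (42 + (-2 + 12)**2)**2 = (42 + 10**2)**2 = (42 + 100)**2 = 142**2 = 20164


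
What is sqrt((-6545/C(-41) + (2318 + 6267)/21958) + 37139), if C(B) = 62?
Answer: sqrt(4289903716944549)/340349 ≈ 192.44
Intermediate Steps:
sqrt((-6545/C(-41) + (2318 + 6267)/21958) + 37139) = sqrt((-6545/62 + (2318 + 6267)/21958) + 37139) = sqrt((-6545*1/62 + 8585*(1/21958)) + 37139) = sqrt((-6545/62 + 8585/21958) + 37139) = sqrt(-35795710/340349 + 37139) = sqrt(12604425801/340349) = sqrt(4289903716944549)/340349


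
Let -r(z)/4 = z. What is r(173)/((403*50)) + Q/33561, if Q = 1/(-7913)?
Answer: -91886604853/2675599544475 ≈ -0.034342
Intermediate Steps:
r(z) = -4*z
Q = -1/7913 ≈ -0.00012637
r(173)/((403*50)) + Q/33561 = (-4*173)/((403*50)) - 1/7913/33561 = -692/20150 - 1/7913*1/33561 = -692*1/20150 - 1/265568193 = -346/10075 - 1/265568193 = -91886604853/2675599544475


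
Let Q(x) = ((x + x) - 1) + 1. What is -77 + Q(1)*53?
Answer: 29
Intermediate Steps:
Q(x) = 2*x (Q(x) = (2*x - 1) + 1 = (-1 + 2*x) + 1 = 2*x)
-77 + Q(1)*53 = -77 + (2*1)*53 = -77 + 2*53 = -77 + 106 = 29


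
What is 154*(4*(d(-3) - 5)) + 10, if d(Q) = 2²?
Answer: -606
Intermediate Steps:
d(Q) = 4
154*(4*(d(-3) - 5)) + 10 = 154*(4*(4 - 5)) + 10 = 154*(4*(-1)) + 10 = 154*(-4) + 10 = -616 + 10 = -606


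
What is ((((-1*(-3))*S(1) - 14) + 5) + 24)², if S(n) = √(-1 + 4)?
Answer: 252 + 90*√3 ≈ 407.88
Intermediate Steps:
S(n) = √3
((((-1*(-3))*S(1) - 14) + 5) + 24)² = ((((-1*(-3))*√3 - 14) + 5) + 24)² = (((3*√3 - 14) + 5) + 24)² = (((-14 + 3*√3) + 5) + 24)² = ((-9 + 3*√3) + 24)² = (15 + 3*√3)²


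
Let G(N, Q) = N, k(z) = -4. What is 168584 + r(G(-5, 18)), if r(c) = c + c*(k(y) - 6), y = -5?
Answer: 168629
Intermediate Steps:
r(c) = -9*c (r(c) = c + c*(-4 - 6) = c + c*(-10) = c - 10*c = -9*c)
168584 + r(G(-5, 18)) = 168584 - 9*(-5) = 168584 + 45 = 168629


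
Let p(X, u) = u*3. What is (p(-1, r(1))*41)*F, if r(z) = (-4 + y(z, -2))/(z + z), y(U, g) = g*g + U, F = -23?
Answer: -2829/2 ≈ -1414.5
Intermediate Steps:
y(U, g) = U + g**2 (y(U, g) = g**2 + U = U + g**2)
r(z) = 1/2 (r(z) = (-4 + (z + (-2)**2))/(z + z) = (-4 + (z + 4))/((2*z)) = (-4 + (4 + z))*(1/(2*z)) = z*(1/(2*z)) = 1/2)
p(X, u) = 3*u
(p(-1, r(1))*41)*F = ((3*(1/2))*41)*(-23) = ((3/2)*41)*(-23) = (123/2)*(-23) = -2829/2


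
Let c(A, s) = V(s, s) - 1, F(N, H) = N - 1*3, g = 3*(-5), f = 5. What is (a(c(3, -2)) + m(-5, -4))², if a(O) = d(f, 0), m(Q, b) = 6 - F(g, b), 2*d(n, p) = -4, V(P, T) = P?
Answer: 484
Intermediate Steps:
g = -15
d(n, p) = -2 (d(n, p) = (½)*(-4) = -2)
F(N, H) = -3 + N (F(N, H) = N - 3 = -3 + N)
c(A, s) = -1 + s (c(A, s) = s - 1 = -1 + s)
m(Q, b) = 24 (m(Q, b) = 6 - (-3 - 15) = 6 - 1*(-18) = 6 + 18 = 24)
a(O) = -2
(a(c(3, -2)) + m(-5, -4))² = (-2 + 24)² = 22² = 484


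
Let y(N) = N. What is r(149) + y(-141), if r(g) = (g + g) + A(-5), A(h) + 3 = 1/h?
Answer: 769/5 ≈ 153.80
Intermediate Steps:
A(h) = -3 + 1/h
r(g) = -16/5 + 2*g (r(g) = (g + g) + (-3 + 1/(-5)) = 2*g + (-3 - ⅕) = 2*g - 16/5 = -16/5 + 2*g)
r(149) + y(-141) = (-16/5 + 2*149) - 141 = (-16/5 + 298) - 141 = 1474/5 - 141 = 769/5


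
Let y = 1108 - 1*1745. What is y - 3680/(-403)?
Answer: -253031/403 ≈ -627.87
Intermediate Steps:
y = -637 (y = 1108 - 1745 = -637)
y - 3680/(-403) = -637 - 3680/(-403) = -637 - 3680*(-1/403) = -637 + 3680/403 = -253031/403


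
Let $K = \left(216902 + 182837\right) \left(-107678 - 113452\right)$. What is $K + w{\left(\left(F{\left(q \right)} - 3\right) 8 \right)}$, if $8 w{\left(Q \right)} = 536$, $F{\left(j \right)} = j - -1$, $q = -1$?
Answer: $-88394285003$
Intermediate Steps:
$F{\left(j \right)} = 1 + j$ ($F{\left(j \right)} = j + 1 = 1 + j$)
$K = -88394285070$ ($K = 399739 \left(-221130\right) = -88394285070$)
$w{\left(Q \right)} = 67$ ($w{\left(Q \right)} = \frac{1}{8} \cdot 536 = 67$)
$K + w{\left(\left(F{\left(q \right)} - 3\right) 8 \right)} = -88394285070 + 67 = -88394285003$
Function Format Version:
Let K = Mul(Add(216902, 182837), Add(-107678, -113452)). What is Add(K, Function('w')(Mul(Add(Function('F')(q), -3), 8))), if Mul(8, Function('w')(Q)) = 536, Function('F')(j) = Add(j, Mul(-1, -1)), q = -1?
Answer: -88394285003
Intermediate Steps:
Function('F')(j) = Add(1, j) (Function('F')(j) = Add(j, 1) = Add(1, j))
K = -88394285070 (K = Mul(399739, -221130) = -88394285070)
Function('w')(Q) = 67 (Function('w')(Q) = Mul(Rational(1, 8), 536) = 67)
Add(K, Function('w')(Mul(Add(Function('F')(q), -3), 8))) = Add(-88394285070, 67) = -88394285003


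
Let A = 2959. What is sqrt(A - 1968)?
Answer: sqrt(991) ≈ 31.480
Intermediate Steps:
sqrt(A - 1968) = sqrt(2959 - 1968) = sqrt(991)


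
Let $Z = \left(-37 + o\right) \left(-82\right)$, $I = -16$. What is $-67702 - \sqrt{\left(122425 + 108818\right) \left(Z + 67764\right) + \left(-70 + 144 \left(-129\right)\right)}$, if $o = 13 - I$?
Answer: $-67702 - \sqrt{15821627414} \approx -1.9349 \cdot 10^{5}$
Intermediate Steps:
$o = 29$ ($o = 13 - -16 = 13 + 16 = 29$)
$Z = 656$ ($Z = \left(-37 + 29\right) \left(-82\right) = \left(-8\right) \left(-82\right) = 656$)
$-67702 - \sqrt{\left(122425 + 108818\right) \left(Z + 67764\right) + \left(-70 + 144 \left(-129\right)\right)} = -67702 - \sqrt{\left(122425 + 108818\right) \left(656 + 67764\right) + \left(-70 + 144 \left(-129\right)\right)} = -67702 - \sqrt{231243 \cdot 68420 - 18646} = -67702 - \sqrt{15821646060 - 18646} = -67702 - \sqrt{15821627414}$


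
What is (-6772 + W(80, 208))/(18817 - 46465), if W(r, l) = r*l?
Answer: -2467/6912 ≈ -0.35692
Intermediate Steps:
W(r, l) = l*r
(-6772 + W(80, 208))/(18817 - 46465) = (-6772 + 208*80)/(18817 - 46465) = (-6772 + 16640)/(-27648) = 9868*(-1/27648) = -2467/6912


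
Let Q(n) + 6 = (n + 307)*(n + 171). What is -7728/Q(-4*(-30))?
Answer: -2576/41417 ≈ -0.062197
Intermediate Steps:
Q(n) = -6 + (171 + n)*(307 + n) (Q(n) = -6 + (n + 307)*(n + 171) = -6 + (307 + n)*(171 + n) = -6 + (171 + n)*(307 + n))
-7728/Q(-4*(-30)) = -7728/(52491 + (-4*(-30))² + 478*(-4*(-30))) = -7728/(52491 + 120² + 478*120) = -7728/(52491 + 14400 + 57360) = -7728/124251 = -7728*1/124251 = -2576/41417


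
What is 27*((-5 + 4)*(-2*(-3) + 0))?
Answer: -162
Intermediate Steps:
27*((-5 + 4)*(-2*(-3) + 0)) = 27*(-(6 + 0)) = 27*(-1*6) = 27*(-6) = -162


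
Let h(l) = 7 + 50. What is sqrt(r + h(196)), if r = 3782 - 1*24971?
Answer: 6*I*sqrt(587) ≈ 145.37*I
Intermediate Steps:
h(l) = 57
r = -21189 (r = 3782 - 24971 = -21189)
sqrt(r + h(196)) = sqrt(-21189 + 57) = sqrt(-21132) = 6*I*sqrt(587)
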